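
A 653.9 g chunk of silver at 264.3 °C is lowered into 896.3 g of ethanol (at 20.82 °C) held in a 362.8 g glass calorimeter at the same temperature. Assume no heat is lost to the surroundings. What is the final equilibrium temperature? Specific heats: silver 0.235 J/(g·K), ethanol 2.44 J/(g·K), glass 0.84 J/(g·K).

T_f ≈ 35.0 °C

Energy conservation, ΣQ = 0:
653.9*0.235*(T − 264.3) + 896.3*2.44*(T − 20.82) + 362.8*0.84*(T − 20.82) = 0
(153.67 + 2187 + 304.75) T = 153.67*264.3 + 2187*20.82 + 304.75*20.82
T = 92492/2645.4 ≈ 34.96 °C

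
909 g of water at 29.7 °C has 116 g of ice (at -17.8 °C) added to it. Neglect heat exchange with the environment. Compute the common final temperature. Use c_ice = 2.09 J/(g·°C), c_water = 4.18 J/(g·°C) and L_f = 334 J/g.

Let T be the final temperature. ΣQ_i = 0:
ice -17.8→0 °C: 116×2.09×17.8 = 4315.4; melt ice: 116×334 = 38744; meltwater 0→T: 116×4.18×T = 484.88 T; water cools: 909×4.18×(T − 29.7) = 3799.6(T − 29.7)
4284.5 T = 112849 − 43059 = 69789
T ≈ 16.29 °C (positive, so assuming full melt was valid).

T_f ≈ 16.3 °C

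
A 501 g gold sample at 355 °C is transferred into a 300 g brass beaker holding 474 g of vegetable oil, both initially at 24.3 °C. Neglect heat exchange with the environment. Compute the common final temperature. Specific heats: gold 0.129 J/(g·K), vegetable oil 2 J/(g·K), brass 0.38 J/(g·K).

Setting the total heat transfer to zero:
501·0.129·(T − 355) + 474·2·(T − 24.3) + 300·0.38·(T − 24.3) = 0
64.63(T − 355) + 948(T − 24.3) + 114(T − 24.3) = 0
1126.6 T = 48750
T = 48750 / 1126.6 = 43.3 °C

T_f ≈ 43.3 °C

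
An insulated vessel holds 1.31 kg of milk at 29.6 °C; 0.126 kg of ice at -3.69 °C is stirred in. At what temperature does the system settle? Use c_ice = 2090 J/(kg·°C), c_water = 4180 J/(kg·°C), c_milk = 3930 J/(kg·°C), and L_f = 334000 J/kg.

T_f ≈ 19.3 °C

Heat gained plus heat lost sum to zero:
ice -3.69→0 °C: 0.126×2090×3.69 = 971.72; latent heat to melt: 0.126×334000 = 42084; warm the meltwater: 526.68 T; milk: 5148.3(T − 29.6)
5675 T = 152390 − 43056 = 109334
T ≈ 19.27 °C. Since T > 0 °C, the all-ice-melts assumption holds.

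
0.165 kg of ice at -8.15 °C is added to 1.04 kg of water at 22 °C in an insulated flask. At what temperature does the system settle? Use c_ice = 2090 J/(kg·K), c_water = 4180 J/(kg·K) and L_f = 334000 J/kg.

T_f ≈ 7.5 °C

Taking heat into each body as positive, Σ m c ΔT = 0:
warm ice to 0 °C: 0.165×2090×(0 − (-8.15)) = 2810.5; fusion: m_ice L_f = 0.165×334000 = 55110; meltwater 0→T: 0.165×4180×T = 689.7 T; water: 4347.2(T − 22)
5036.9 T = 95638 − 57921 = 37718
T ≈ 7.49 °C. Since T > 0 °C, the all-ice-melts assumption holds.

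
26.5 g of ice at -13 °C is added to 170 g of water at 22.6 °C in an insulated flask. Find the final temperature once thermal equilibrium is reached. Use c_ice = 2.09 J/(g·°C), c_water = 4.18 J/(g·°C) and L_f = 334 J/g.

Let T be the final temperature. ΣQ_i = 0:
warm ice to 0 °C: 26.5×2.09×(0 − (-13)) = 720; latent heat to melt: 26.5×334 = 8851; warm the meltwater: 110.77 T; water: 710.6(T − 22.6)
821.37 T = 16060 − 9571 = 6488.6
T ≈ 7.90 °C. Since T > 0 °C, the all-ice-melts assumption holds.

T_f ≈ 7.9 °C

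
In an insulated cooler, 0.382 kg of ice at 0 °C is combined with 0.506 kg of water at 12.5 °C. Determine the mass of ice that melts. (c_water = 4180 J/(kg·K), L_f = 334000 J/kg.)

Water can give up m c ΔT = 0.506·4180·12.5 = 26438 J before reaching 0 °C.
Melting all 0.382 kg of ice would need 0.382·334000 = 127588 J.
That's not enough to melt it all — equilibrium is at 0 °C with ice remaining.
m_melted·334000 = 26438  ⇒  m_melted ≈ 0.07916 kg.

m_melted ≈ 0.0792 kg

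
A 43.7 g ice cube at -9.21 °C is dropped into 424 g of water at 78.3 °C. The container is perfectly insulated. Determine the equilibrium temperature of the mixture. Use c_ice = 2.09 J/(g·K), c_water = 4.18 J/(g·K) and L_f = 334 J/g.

Sum of m c ΔT and latent-heat terms is zero:
warm ice to 0 °C: 43.7×2.09×(0 − (-9.21)) = 841.18
  melt ice: 43.7×334 = 14596
  warm the meltwater: 182.67 T
  water cools: 424×4.18×(T − 78.3) = 1772.3(T − 78.3)
1955 T = 138773 − 15437 = 123336
T ≈ 63.09 °C — above 0 °C, consistent with complete melting.

T_f ≈ 63.1 °C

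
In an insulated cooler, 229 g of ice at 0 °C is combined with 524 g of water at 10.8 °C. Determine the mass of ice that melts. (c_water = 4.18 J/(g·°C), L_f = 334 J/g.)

m_melted ≈ 70.8 g

Water can give up m c ΔT = 524×4.18×10.8 = 23655 J before reaching 0 °C.
To melt every bit of ice: 229×334 = 76486 J.
Since 23655 < 76486 J, not all the ice melts; equilibrium is at 0 °C.
m_melt = 23655 / L_f = 70.82 g.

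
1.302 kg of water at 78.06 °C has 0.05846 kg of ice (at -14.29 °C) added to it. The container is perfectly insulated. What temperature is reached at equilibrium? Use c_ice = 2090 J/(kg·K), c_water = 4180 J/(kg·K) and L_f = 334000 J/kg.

T_f ≈ 71.0 °C

Sum of m c ΔT and latent-heat terms is zero:
ice -14.29→0 °C: 0.05846×2090×14.29 = 1746; latent heat to melt: 0.05846×334000 = 19526; meltwater 0→T: 0.05846×4180×T = 244.36 T; water: 5442.4(T − 78.06)
5686.7 T = 424831 − 21272 = 403559
T ≈ 70.97 °C — above 0 °C, consistent with complete melting.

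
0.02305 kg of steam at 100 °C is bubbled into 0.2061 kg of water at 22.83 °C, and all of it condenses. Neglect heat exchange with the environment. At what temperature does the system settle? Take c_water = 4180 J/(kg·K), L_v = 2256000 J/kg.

T_f ≈ 84.9 °C

Let T be the final temperature. ΣQ_i = 0:
condense steam: −0.02305·2256000 = −52001
  condensate cools 100→T: 0.02305·4180·(T − 100) = 96.35(T − 100)
  water warms: 0.2061·4180·(T − 22.83) = 861.5(T − 22.83)
957.85 T = 52001 + 9634.9 + 19668 = 81304
T ≈ 84.88 °C — below 100 °C, confirming all the steam condensed.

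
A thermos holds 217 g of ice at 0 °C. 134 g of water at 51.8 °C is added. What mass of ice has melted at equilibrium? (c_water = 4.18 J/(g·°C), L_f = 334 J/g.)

Cooling the water to 0 °C releases 134·4.18·51.8 = 29014 J.
Fully melting the ice requires m_ice L_f = 217·334 = 72478 J.
29014 J < 72478 J, so only part of the ice melts and the system sits at 0 °C.
Mass melted = 29014/334 ≈ 86.87 g.

m_melted ≈ 86.9 g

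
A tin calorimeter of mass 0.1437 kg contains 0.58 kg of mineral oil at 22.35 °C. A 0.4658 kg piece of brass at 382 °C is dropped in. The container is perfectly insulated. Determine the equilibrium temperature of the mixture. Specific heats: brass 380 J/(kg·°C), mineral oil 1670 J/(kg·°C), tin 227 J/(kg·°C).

Conservation of energy gives ΣQ = 0:
0.4658·380·(T − 382) + 0.58·1670·(T − 22.35) + 0.1437·227·(T − 22.35) = 0
177(T − 382) + 968.6(T − 22.35) + 32.62(T − 22.35) = 0
1178.2 T = 89993
T ≈ 76.38 °C

T_f ≈ 76.4 °C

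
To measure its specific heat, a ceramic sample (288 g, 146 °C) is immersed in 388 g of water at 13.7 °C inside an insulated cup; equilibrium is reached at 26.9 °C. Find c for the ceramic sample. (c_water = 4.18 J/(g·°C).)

Energy conservation, ΣQ = 0:
288·c·(26.9 − 146) + 388·4.18·(26.9 − 13.7) = 0
-34301 c = -21408
c = -21408/-34301 ≈ 0.6241 J/(g·°C)

c ≈ 0.624 J/(g·°C)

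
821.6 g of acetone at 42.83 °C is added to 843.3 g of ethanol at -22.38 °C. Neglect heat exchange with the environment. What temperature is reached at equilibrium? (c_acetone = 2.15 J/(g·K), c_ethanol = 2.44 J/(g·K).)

Taking heat into each body as positive, Σ m c ΔT = 0:
821.6·2.15·(T − 42.83) + 843.3·2.44·(T − (-22.38)) = 0
1766.4(T − 42.83) + 2057.7(T − (-22.38)) = 0
3824.1 T = 29606
T ≈ 7.74 °C

T_f ≈ 7.7 °C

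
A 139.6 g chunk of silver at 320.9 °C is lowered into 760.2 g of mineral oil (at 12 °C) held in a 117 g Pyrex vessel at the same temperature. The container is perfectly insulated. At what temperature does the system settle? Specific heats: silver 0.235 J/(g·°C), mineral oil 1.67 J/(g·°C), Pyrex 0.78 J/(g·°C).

T_f ≈ 19.3 °C

Conservation of energy gives ΣQ = 0:
139.6×0.235×(T − 320.9) + 760.2×1.67×(T − 12) + 117×0.78×(T − 12) = 0
(32.81 + 1269.5 + 91.26) T = 32.81×320.9 + 1269.5×12 + 91.26×12
T = 26857/1393.6 ≈ 19.27 °C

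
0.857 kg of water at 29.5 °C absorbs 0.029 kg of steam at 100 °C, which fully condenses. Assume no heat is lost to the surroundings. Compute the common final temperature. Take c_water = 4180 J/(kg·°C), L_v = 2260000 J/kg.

Energy conservation, ΣQ = 0:
latent heat released on condensation: 0.029·2260000 = 65540
  condensate cools 100→T: 0.029·4180·(T − 100) = 121.22(T − 100)
  original water: 3582.3(T − 29.5)
3703.5 T = 65540 + 12122 + 105677 = 183339
T ≈ 49.50 °C, under the boiling point, so the assumption holds.

T_f ≈ 49.5 °C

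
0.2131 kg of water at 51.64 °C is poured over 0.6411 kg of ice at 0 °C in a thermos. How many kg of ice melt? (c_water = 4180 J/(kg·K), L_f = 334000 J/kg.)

m_melted ≈ 0.138 kg

Heat available from the water dropping to 0 °C: 0.2131·4180·51.64 = 45999 J.
Melting all 0.6411 kg of ice would need 0.6411·334000 = 214127 J.
Since 45999 < 214127 J, not all the ice melts; equilibrium is at 0 °C.
Mass melted = 45999/334000 ≈ 0.1377 kg.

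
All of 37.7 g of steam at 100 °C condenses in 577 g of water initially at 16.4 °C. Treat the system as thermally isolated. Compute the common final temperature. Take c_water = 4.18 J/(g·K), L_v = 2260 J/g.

Heat gained plus heat lost sum to zero:
steam→water at 100 °C releases m L_v = 37.7·2260 = 85202; condensed water 100 °C→T: 157.59(T − 100); water warms: 577·4.18·(T − 16.4) = 2411.9(T − 16.4)
2569.4 T = 85202 + 15759 + 39555 = 140515
T ≈ 54.69 °C — below 100 °C, confirming all the steam condensed.

T_f ≈ 54.7 °C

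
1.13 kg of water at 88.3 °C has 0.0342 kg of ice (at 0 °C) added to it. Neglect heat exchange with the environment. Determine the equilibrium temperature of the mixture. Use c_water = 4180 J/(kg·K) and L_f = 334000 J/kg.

Heat gained plus heat lost sum to zero:
latent heat to melt: 0.0342·334000 = 11423; meltwater 0→T: 0.0342·4180·T = 142.96 T; water: 4723.4(T − 88.3)
4866.4 T = 417076 − 11423 = 405653
T ≈ 83.36 °C. Since T > 0 °C, the all-ice-melts assumption holds.

T_f ≈ 83.4 °C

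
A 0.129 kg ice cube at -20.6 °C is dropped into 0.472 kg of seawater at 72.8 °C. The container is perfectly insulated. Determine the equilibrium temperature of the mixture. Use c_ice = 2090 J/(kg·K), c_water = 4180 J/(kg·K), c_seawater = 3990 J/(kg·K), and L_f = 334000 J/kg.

Energy conservation, ΣQ = 0:
warm ice to 0 °C: 0.129×2090×(0 − (-20.6)) = 5554
  latent heat to melt: 0.129×334000 = 43086
  meltwater 0→T: 0.129×4180×T = 539.22 T
  seawater cools: 0.472×3990×(T − 72.8) = 1883.3(T − 72.8)
2422.5 T = 137103 − 48640 = 88463
T ≈ 36.52 °C (positive, so assuming full melt was valid).

T_f ≈ 36.5 °C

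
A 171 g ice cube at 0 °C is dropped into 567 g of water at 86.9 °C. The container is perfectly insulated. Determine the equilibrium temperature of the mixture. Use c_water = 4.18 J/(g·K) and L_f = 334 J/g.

T_f ≈ 48.3 °C

Net heat exchanged in the isolated system is zero:
melt ice: 171×334 = 57114; warm the meltwater: 714.78 T; water: 2370.1(T − 86.9)
3084.8 T = 205958 − 57114 = 148844
T ≈ 48.25 °C — above 0 °C, consistent with complete melting.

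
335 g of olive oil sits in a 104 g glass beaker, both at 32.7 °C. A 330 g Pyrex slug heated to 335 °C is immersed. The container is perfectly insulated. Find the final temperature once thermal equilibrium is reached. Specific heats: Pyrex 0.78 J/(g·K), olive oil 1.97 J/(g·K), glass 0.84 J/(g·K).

T_f ≈ 110.1 °C

T_f is the heat-capacity-weighted average of the initial temperatures:
T_f = (257.4*335 + 659.95*32.7 + 87.36*32.7) / (257.4 + 659.95 + 87.36)
    = 110666 / 1004.7 ≈ 110.15 °C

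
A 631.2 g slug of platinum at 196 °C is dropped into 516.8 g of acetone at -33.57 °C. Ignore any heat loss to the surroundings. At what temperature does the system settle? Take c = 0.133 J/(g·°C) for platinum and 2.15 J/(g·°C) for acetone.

Setting the total heat transfer to zero:
631.2·0.133·(T − 196) + 516.8·2.15·(T − (-33.57)) = 0
1195.1 T = -20846
T = -20846/1195.1 ≈ -17.44 °C

T_f ≈ -17.4 °C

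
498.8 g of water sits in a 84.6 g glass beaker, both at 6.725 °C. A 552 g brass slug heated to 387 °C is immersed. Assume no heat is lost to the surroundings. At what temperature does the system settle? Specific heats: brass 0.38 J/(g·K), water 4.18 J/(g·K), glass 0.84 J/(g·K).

T_f ≈ 40.4 °C

Energy conservation, ΣQ = 0:
552×0.38×(T − 387) + 498.8×4.18×(T − 6.725) + 84.6×0.84×(T − 6.725) = 0
(209.76 + 2085 + 71.06) T = 209.76×387 + 2085×6.725 + 71.06×6.725
T = 95677 / 2365.8 = 40.4 °C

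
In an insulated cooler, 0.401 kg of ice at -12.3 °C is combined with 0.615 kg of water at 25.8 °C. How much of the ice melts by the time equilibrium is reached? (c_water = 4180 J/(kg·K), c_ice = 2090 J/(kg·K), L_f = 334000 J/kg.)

Cooling the water to 0 °C releases 0.615·4180·25.8 = 66324 J.
Of that, 0.401·2090·12.3 = 10309 J goes to bring the ice to 0 °C, leaving 56016 J.
Melting all 0.401 kg of ice would need 0.401·334000 = 133934 J.
56016 J < 133934 J, so only part of the ice melts and the system sits at 0 °C.
m_melted·334000 = 56016  ⇒  m_melted ≈ 0.1677 kg.

m_melted ≈ 0.168 kg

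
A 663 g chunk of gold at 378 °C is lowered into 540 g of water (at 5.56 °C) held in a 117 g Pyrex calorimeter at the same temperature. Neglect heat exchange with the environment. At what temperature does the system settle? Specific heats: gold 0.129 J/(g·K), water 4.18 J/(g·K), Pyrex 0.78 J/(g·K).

T_f ≈ 18.6 °C

Net heat exchanged in the isolated system is zero:
663*0.129*(T − 378) + 540*4.18*(T − 5.56) + 117*0.78*(T − 5.56) = 0
(85.53 + 2257.2 + 91.26) T = 85.53*378 + 2257.2*5.56 + 91.26*5.56
T ≈ 18.65 °C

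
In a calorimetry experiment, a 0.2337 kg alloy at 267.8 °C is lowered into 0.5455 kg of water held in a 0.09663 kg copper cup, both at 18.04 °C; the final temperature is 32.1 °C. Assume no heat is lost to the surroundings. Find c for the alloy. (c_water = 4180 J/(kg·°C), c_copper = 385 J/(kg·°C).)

c ≈ 592 J/(kg·°C)

Let T be the final temperature. ΣQ_i = 0:
0.2337×c×(32.1 − 267.8) + 0.5455×4180×(32.1 − 18.04) + 0.09663×385×(32.1 − 18.04) = 0
-55.08 c = -32583
c = -32583/-55.08 ≈ 591.5 J/(kg·°C)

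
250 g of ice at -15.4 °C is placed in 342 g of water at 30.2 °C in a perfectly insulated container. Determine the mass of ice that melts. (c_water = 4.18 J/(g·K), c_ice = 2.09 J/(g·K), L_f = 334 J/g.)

m_melted ≈ 105 g

Heat available from the water dropping to 0 °C: 342·4.18·30.2 = 43173 J.
Warming the ice to 0 °C takes 250·2.09·15.4 = 8046.5 J, leaving 35126 J for melting.
To melt every bit of ice: 250·334 = 83500 J.
Since 35126 < 83500 J, not all the ice melts; equilibrium is at 0 °C.
m_melt = 35126 / L_f = 105.2 g.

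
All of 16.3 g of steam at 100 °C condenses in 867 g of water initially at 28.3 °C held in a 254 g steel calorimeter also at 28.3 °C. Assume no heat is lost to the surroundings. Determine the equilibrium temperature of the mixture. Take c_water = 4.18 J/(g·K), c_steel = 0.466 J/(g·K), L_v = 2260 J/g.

T_f ≈ 39.2 °C

Conservation of energy gives ΣQ = 0:
steam→water at 100 °C releases m L_v = 16.3·2260 = 36838; condensate cools 100→T: 16.3·4.18·(T − 100) = 68.13(T − 100); water warms: 867·4.18·(T − 28.3) = 3624.1(T − 28.3); steel cup: 254·0.466·(T − 28.3) = 118.36(T − 28.3)
3810.6 T = 36838 + 6813.4 + 105911 = 149562
T ≈ 39.25 °C — below 100 °C, confirming all the steam condensed.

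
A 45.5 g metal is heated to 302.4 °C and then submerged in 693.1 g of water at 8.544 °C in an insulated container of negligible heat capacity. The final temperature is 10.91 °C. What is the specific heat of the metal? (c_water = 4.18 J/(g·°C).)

c ≈ 0.517 J/(g·°C)

m_s c (T_s − T_f) = m_water c_water (T_f − T_0):
45.5×c×(302.4 − 10.91) = 693.1×4.18×(10.91 − 8.544)
13263 c = 6854.7  ⇒  c ≈ 0.5168 J/(g·°C)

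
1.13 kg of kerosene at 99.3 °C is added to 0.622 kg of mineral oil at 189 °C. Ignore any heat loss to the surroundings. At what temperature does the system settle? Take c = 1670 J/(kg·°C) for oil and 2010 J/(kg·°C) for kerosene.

T_f ≈ 127.4 °C

Conservation of energy gives ΣQ = 0:
0.622*1670*(T − 189) + 1.13*2010*(T − 99.3) = 0
3310 T = 421862
T = 421862 / 3310 = 127 °C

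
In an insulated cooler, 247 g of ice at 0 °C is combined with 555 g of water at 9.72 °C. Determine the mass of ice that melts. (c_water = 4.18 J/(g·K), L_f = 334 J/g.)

Heat available from the water dropping to 0 °C: 555×4.18×9.72 = 22549 J.
To melt every bit of ice: 247×334 = 82498 J.
That's not enough to melt it all — equilibrium is at 0 °C with ice remaining.
Mass melted = 22549/334 ≈ 67.51 g.

m_melted ≈ 67.5 g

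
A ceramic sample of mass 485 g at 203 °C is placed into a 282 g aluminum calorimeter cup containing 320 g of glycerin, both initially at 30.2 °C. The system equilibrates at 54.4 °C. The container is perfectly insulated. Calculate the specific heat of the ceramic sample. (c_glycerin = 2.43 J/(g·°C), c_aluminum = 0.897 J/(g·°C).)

c ≈ 0.346 J/(g·°C)

Setting the total heat transfer to zero:
485×c×(54.4 − 203) + 320×2.43×(54.4 − 30.2) + 282×0.897×(54.4 − 30.2) = 0
-72071 c = -24939
c = -24939/-72071 ≈ 0.346 J/(g·°C)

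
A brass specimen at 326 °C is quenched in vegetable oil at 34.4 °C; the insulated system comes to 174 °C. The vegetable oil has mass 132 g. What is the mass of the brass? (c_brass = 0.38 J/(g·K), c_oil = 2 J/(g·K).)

|Q_brass| = |Q_oil|:
m·0.38·(326 − 174) = 132·2·(174 − 34.4)
57.76 m = 36854  ⇒  m ≈ 638.1 g

m ≈ 638 g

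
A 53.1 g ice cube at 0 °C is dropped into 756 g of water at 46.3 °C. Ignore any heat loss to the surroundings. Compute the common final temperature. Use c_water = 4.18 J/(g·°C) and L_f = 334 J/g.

Let T be the final temperature. ΣQ_i = 0:
latent heat to melt: 53.1×334 = 17735
  warm the meltwater: 221.96 T
  water: 3160.1(T − 46.3)
3382 T = 146312 − 17735 = 128576
T ≈ 38.02 °C — above 0 °C, consistent with complete melting.

T_f ≈ 38.0 °C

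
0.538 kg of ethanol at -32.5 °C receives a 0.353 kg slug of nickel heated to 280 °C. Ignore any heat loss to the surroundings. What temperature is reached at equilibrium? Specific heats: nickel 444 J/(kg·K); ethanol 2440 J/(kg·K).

T_f is the heat-capacity-weighted average of the initial temperatures:
T_f = (156.73*280 + 1312.7*(-32.5)) / (156.73 + 1312.7)
    = 1221.6 / 1469.5 ≈ 0.83 °C

T_f ≈ 0.8 °C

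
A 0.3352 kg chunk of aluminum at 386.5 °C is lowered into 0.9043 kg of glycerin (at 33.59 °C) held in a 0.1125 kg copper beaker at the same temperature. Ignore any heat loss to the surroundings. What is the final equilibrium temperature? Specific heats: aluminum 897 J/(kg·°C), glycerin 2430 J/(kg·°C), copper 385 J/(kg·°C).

With ΣQ=0 the equilibrium temperature is the m·c-weighted mean:
T_f = (300.67·386.5 + 2197.4·33.59 + 43.31·33.59) / (300.67 + 2197.4 + 43.31)
    = 191478 / 2541.4 ≈ 75.34 °C

T_f ≈ 75.3 °C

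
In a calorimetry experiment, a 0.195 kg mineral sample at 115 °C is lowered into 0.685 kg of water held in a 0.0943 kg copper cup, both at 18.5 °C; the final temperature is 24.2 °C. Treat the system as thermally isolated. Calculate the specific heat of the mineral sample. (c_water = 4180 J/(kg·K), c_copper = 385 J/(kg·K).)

c ≈ 933 J/(kg·K)

Setting the total heat transfer to zero:
0.195×c×(24.2 − 115) + 0.685×4180×(24.2 − 18.5) + 0.0943×385×(24.2 − 18.5) = 0
-17.71 c = -16528
c = -16528/-17.71 ≈ 933.5 J/(kg·K)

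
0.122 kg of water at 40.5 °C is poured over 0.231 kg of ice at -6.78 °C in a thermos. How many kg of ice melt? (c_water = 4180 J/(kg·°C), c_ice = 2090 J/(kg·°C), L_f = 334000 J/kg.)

Cooling the water to 0 °C releases 0.122×4180×40.5 = 20653 J.
Warming the ice to 0 °C takes 0.231×2090×6.78 = 3273.3 J, leaving 17380 J for melting.
To melt every bit of ice: 0.231×334000 = 77154 J.
That's not enough to melt it all — equilibrium is at 0 °C with ice remaining.
m_melt = 17380 / L_f = 0.05204 kg.

m_melted ≈ 0.052 kg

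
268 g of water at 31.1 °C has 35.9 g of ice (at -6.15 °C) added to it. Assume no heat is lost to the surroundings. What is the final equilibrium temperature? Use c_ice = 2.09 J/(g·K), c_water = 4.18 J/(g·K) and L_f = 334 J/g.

T_f ≈ 17.6 °C

Heat gained plus heat lost sum to zero:
warm ice to 0 °C: 35.9×2.09×(0 − (-6.15)) = 461.44
  latent heat to melt: 35.9×334 = 11991
  meltwater 0→T: 35.9×4.18×T = 150.06 T
  water: 1120.2(T − 31.1)
1270.3 T = 34839 − 12452 = 22387
T ≈ 17.62 °C (positive, so assuming full melt was valid).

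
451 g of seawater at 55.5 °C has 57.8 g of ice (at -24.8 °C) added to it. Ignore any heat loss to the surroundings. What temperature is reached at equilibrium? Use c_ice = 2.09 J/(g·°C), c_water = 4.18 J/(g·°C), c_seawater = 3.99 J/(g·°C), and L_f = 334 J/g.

T_f ≈ 38.0 °C

Taking heat into each body as positive, Σ m c ΔT = 0:
warm ice to 0 °C: 57.8×2.09×(0 − (-24.8)) = 2995.9; melt ice: 57.8×334 = 19305; meltwater 0→T: 57.8×4.18×T = 241.6 T; seawater: 1799.5(T − 55.5)
2041.1 T = 99872 − 22301 = 77571
T ≈ 38.00 °C (positive, so assuming full melt was valid).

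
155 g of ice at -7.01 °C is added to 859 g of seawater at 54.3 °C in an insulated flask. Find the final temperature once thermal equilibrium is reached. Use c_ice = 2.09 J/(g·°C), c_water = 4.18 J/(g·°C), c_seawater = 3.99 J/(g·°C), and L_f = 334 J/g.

T_f ≈ 32.4 °C

Sum of m c ΔT and latent-heat terms is zero:
ice -7.01→0 °C: 155·2.09·7.01 = 2270.9; latent heat to melt: 155·334 = 51770; warm the meltwater: 647.9 T; seawater: 3427.4(T − 54.3)
4075.3 T = 186108 − 54041 = 132067
T ≈ 32.41 °C — above 0 °C, consistent with complete melting.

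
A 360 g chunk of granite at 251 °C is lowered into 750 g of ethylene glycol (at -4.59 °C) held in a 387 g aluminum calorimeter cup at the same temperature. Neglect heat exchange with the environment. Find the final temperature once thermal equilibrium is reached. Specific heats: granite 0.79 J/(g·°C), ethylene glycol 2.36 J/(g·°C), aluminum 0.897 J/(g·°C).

T_f ≈ 25.7 °C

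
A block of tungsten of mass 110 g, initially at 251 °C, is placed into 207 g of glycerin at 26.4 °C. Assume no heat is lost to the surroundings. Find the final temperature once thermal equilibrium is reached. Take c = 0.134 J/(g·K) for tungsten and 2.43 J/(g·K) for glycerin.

T_f ≈ 32.8 °C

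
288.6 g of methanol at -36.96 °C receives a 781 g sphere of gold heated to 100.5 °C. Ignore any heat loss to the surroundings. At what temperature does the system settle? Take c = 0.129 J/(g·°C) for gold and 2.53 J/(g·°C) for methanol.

Let T be the final temperature. ΣQ_i = 0:
781×0.129×(T − 100.5) + 288.6×2.53×(T − (-36.96)) = 0
830.91 T = -16861
T = -16861/830.91 ≈ -20.29 °C

T_f ≈ -20.3 °C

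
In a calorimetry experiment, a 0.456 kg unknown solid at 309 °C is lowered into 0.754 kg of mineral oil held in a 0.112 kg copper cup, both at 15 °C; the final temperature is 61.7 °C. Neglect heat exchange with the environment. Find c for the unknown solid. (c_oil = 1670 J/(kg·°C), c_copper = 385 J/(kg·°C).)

c ≈ 539 J/(kg·°C)

Taking heat into each body as positive, Σ m c ΔT = 0:
0.456×c×(61.7 − 309) + 0.754×1670×(61.7 − 15) + 0.112×385×(61.7 − 15) = 0
-112.77 c = -60817
c = -60817/-112.77 ≈ 539.3 J/(kg·°C)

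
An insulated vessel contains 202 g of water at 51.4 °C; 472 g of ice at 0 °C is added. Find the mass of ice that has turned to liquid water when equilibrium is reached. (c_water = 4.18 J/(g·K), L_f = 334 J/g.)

m_melted ≈ 130 g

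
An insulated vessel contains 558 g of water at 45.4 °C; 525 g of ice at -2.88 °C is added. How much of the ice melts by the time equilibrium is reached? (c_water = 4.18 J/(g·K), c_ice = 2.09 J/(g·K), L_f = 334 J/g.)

m_melted ≈ 308 g

Cooling the water to 0 °C releases 558×4.18×45.4 = 105893 J.
Of that, 525×2.09×2.88 = 3160.1 J goes to bring the ice to 0 °C, leaving 102733 J.
Fully melting the ice requires m_ice L_f = 525×334 = 175350 J.
102733 J < 175350 J, so only part of the ice melts and the system sits at 0 °C.
Mass melted = 102733/334 ≈ 307.6 g.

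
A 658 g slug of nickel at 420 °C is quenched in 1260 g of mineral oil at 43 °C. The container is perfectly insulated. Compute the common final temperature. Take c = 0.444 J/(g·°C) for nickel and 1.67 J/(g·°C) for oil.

Taking heat into each body as positive, Σ m c ΔT = 0:
658·0.444·(T − 420) + 1260·1.67·(T − 43) = 0
2396.4 T = 213184
T ≈ 88.96 °C

T_f ≈ 89.0 °C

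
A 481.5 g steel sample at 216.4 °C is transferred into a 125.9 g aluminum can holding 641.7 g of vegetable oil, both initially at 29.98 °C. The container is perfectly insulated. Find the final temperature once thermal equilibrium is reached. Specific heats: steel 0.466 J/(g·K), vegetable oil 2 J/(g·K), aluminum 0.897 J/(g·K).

Heat gained plus heat lost sum to zero:
481.5*0.466*(T − 216.4) + 641.7*2*(T − 29.98) + 125.9*0.897*(T − 29.98) = 0
224.38(T − 216.4) + 1283.4(T − 29.98) + 112.93(T − 29.98) = 0
1620.7 T = 90418
T = 90418/1620.7 ≈ 55.79 °C

T_f ≈ 55.8 °C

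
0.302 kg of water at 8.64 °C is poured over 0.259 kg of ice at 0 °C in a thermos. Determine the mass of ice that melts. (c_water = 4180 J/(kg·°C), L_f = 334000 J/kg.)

m_melted ≈ 0.0327 kg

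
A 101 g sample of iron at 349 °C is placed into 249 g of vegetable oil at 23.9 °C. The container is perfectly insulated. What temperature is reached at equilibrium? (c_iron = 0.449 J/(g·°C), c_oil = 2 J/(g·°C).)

With ΣQ=0 the equilibrium temperature is the m·c-weighted mean:
T_f = (45.35·349 + 498·23.9) / (45.35 + 498)
    = 27729 / 543.35 ≈ 51.03 °C

T_f ≈ 51.0 °C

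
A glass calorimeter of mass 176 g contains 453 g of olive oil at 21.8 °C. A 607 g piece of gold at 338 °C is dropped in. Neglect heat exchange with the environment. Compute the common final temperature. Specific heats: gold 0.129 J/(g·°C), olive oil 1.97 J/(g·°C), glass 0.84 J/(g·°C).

T_f is the heat-capacity-weighted average of the initial temperatures:
T_f = (78.3·338 + 892.41·21.8 + 147.84·21.8) / (78.3 + 892.41 + 147.84)
    = 49144 / 1118.6 ≈ 43.94 °C

T_f ≈ 43.9 °C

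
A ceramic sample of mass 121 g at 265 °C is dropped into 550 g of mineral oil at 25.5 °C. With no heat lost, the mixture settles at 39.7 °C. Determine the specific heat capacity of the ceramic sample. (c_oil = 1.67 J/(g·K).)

m_s c (T_s − T_f) = m_oil c_oil (T_f − T_0):
121×c×(265 − 39.7) = 550×1.67×(39.7 − 25.5)
27261 c = 13043  ⇒  c ≈ 0.4784 J/(g·K)

c ≈ 0.478 J/(g·K)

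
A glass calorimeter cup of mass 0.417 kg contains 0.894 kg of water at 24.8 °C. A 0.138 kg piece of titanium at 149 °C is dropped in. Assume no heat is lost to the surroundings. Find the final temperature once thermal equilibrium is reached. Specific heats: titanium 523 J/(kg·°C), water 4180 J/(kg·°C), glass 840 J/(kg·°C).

T_f ≈ 27.0 °C

Setting the total heat transfer to zero:
0.138·523·(T − 149) + 0.894·4180·(T − 24.8) + 0.417·840·(T − 24.8) = 0
72.17(T − 149) + 3736.9(T − 24.8) + 350.28(T − 24.8) = 0
4159.4 T = 112116
T = 112116/4159.4 ≈ 26.96 °C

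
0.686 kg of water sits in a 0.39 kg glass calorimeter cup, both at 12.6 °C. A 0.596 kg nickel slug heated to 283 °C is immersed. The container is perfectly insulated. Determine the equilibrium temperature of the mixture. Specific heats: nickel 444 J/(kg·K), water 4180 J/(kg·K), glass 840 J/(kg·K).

T_f ≈ 33.3 °C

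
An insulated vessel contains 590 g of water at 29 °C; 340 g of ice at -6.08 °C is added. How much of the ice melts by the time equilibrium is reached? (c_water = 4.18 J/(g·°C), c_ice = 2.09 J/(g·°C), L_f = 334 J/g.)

Water can give up m c ΔT = 590×4.18×29 = 71520 J before reaching 0 °C.
Warming the ice to 0 °C takes 340×2.09×6.08 = 4320.4 J, leaving 67199 J for melting.
Fully melting the ice requires m_ice L_f = 340×334 = 113560 J.
Since 67199 < 113560 J, not all the ice melts; equilibrium is at 0 °C.
m_melted×334 = 67199  ⇒  m_melted ≈ 201.2 g.

m_melted ≈ 201 g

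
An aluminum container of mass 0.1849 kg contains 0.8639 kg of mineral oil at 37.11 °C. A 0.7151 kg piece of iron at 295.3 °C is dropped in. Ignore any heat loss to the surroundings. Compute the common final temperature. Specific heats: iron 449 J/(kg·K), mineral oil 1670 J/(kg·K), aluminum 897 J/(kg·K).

T_f ≈ 80.1 °C

Taking heat into each body as positive, Σ m c ΔT = 0:
0.7151*449*(T − 295.3) + 0.8639*1670*(T − 37.11) + 0.1849*897*(T − 37.11) = 0
321.08(T − 295.3) + 1442.7(T − 37.11) + 165.86(T − 37.11) = 0
1929.6 T = 154509
T ≈ 80.07 °C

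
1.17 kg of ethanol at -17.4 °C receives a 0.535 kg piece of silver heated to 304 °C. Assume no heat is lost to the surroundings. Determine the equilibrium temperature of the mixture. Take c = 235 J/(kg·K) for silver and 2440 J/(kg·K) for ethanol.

Heat gained plus heat lost sum to zero:
0.535*235*(T − 304) + 1.17*2440*(T − (-17.4)) = 0
(125.73 + 2854.8) T = 125.73*304 + 2854.8*(-17.4)
T = -11453 / 2980.5 = -3.84 °C

T_f ≈ -3.8 °C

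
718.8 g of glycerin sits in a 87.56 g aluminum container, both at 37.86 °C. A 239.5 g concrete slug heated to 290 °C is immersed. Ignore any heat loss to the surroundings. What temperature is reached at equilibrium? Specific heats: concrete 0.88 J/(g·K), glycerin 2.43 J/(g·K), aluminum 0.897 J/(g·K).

T_f ≈ 64.0 °C

Conservation of energy gives ΣQ = 0:
239.5·0.88·(T − 290) + 718.8·2.43·(T − 37.86) + 87.56·0.897·(T − 37.86) = 0
(210.76 + 1746.7 + 78.54) T = 210.76·290 + 1746.7·37.86 + 78.54·37.86
T = 130223/2036 ≈ 63.96 °C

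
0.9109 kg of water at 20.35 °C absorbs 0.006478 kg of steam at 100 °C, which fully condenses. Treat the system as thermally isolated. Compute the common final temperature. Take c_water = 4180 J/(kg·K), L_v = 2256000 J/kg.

Sum of m c ΔT and latent-heat terms is zero:
condense steam: −0.006478×2256000 = −14614
  condensed water 100 °C→T: 27.08(T − 100)
  water warms: 0.9109×4180×(T − 20.35) = 3807.6(T − 20.35)
3834.6 T = 14614 + 2707.8 + 77484 = 94806
T ≈ 24.72 °C (< 100 °C, so full condensation is consistent).

T_f ≈ 24.7 °C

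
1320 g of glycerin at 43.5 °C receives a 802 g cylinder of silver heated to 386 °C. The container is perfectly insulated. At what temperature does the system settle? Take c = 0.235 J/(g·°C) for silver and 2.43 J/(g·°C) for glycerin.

T_f ≈ 62.5 °C

Taking heat into each body as positive, Σ m c ΔT = 0:
802*0.235*(T − 386) + 1320*2.43*(T − 43.5) = 0
188.47(T − 386) + 3207.6(T − 43.5) = 0
3396.1 T = 212280
T = 212280 / 3396.1 = 62.5 °C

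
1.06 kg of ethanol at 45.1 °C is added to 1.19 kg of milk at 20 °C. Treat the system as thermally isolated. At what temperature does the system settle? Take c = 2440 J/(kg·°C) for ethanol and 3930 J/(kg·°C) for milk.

T_f ≈ 28.9 °C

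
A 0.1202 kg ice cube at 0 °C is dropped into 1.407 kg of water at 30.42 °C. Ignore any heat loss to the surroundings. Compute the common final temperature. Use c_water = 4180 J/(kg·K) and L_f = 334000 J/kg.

T_f ≈ 21.7 °C

Let T be the final temperature. ΣQ_i = 0:
latent heat to melt: 0.1202×334000 = 40147; warm the meltwater: 502.44 T; water cools: 1.407×4180×(T − 30.42) = 5881.3(T − 30.42)
6383.7 T = 178908 − 40147 = 138761
T ≈ 21.74 °C (positive, so assuming full melt was valid).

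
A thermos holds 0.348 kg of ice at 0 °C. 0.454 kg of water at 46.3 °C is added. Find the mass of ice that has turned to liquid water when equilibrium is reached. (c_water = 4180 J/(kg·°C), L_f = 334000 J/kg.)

m_melted ≈ 0.263 kg

Cooling the water to 0 °C releases 0.454·4180·46.3 = 87864 J.
Fully melting the ice requires m_ice L_f = 0.348·334000 = 116232 J.
Since 87864 < 116232 J, not all the ice melts; equilibrium is at 0 °C.
Mass melted = 87864/334000 ≈ 0.2631 kg.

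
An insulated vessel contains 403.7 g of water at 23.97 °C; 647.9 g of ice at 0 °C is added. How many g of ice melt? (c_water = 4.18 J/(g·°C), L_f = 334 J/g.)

Cooling the water to 0 °C releases 403.7×4.18×23.97 = 40449 J.
To melt every bit of ice: 647.9×334 = 216399 J.
That's not enough to melt it all — equilibrium is at 0 °C with ice remaining.
Mass melted = 40449/334 ≈ 121.1 g.

m_melted ≈ 121 g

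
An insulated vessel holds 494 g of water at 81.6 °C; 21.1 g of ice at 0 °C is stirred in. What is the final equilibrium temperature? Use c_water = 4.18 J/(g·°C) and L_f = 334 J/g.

T_f ≈ 75.0 °C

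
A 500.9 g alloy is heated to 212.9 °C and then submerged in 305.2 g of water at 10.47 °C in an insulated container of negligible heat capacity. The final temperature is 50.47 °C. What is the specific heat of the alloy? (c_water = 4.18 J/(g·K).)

c ≈ 0.627 J/(g·K)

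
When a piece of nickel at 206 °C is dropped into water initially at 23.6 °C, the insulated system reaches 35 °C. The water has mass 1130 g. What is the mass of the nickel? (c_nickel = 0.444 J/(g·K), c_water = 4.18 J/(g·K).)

Conservation of energy gives ΣQ = 0:
m×0.444×(35 − 206) + 1130×4.18×(35 − 23.6) = 0
-75.92 m = -53847
m = -53847/-75.92 ≈ 709.2 g

m ≈ 709 g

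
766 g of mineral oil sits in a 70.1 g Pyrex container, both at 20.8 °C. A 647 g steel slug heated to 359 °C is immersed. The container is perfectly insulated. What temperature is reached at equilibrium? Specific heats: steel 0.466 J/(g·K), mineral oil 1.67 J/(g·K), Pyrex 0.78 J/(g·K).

T_f is the heat-capacity-weighted average of the initial temperatures:
T_f = (301.5·359 + 1279.2·20.8 + 54.68·20.8) / (301.5 + 1279.2 + 54.68)
    = 135984 / 1635.4 ≈ 83.15 °C

T_f ≈ 83.2 °C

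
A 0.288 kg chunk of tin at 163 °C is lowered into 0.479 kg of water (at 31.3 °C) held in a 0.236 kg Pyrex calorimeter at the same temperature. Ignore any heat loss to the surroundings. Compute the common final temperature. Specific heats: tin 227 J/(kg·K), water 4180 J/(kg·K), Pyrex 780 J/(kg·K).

Conservation of energy gives ΣQ = 0:
0.288×227×(T − 163) + 0.479×4180×(T − 31.3) + 0.236×780×(T − 31.3) = 0
65.38(T − 163) + 2002.2(T − 31.3) + 184.08(T − 31.3) = 0
(65.38 + 2002.2 + 184.08) T = 65.38×163 + 2002.2×31.3 + 184.08×31.3
T = 79087 / 2251.7 = 35.1 °C

T_f ≈ 35.1 °C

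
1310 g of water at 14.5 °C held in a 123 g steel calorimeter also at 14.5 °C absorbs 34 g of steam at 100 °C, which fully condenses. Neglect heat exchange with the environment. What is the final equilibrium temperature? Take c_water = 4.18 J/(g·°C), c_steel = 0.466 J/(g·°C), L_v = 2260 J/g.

T_f ≈ 30.2 °C

Energy balance with sensible and latent terms:
latent heat released on condensation: 34×2260 = 76840; condensate cools 100→T: 34×4.18×(T − 100) = 142.12(T − 100); water warms: 1310×4.18×(T − 14.5) = 5475.8(T − 14.5); steel cup: 123×0.466×(T − 14.5) = 57.32(T − 14.5)
5675.2 T = 76840 + 14212 + 80230 = 171282
T ≈ 30.18 °C, under the boiling point, so the assumption holds.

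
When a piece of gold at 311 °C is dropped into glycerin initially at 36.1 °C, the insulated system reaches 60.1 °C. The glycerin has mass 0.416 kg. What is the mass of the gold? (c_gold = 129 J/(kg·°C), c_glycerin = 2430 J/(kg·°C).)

m ≈ 0.75 kg

Heat lost by the gold = heat gained by the glycerin:
m·129·(311 − 60.1) = 0.416·2430·(60.1 − 36.1)
32366 m = 24261  ⇒  m ≈ 0.7496 kg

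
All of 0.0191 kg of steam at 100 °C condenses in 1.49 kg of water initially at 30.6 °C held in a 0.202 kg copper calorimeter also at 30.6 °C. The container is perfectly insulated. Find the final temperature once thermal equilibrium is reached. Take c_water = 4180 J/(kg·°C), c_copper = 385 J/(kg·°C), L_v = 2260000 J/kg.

T_f ≈ 38.2 °C

Sum of m c ΔT and latent-heat terms is zero:
latent heat released on condensation: 0.0191×2260000 = 43166; condensate cools 100→T: 0.0191×4180×(T − 100) = 79.84(T − 100); water warms: 1.49×4180×(T − 30.6) = 6228.2(T − 30.6); copper cup: 0.202×385×(T − 30.6) = 77.77(T − 30.6)
6385.8 T = 43166 + 7983.8 + 192963 = 244112
T ≈ 38.23 °C — below 100 °C, confirming all the steam condensed.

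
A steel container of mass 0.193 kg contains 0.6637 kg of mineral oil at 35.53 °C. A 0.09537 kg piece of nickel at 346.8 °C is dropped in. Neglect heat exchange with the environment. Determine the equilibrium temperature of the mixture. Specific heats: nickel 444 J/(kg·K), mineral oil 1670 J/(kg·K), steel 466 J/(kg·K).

T_f ≈ 46.2 °C

Taking heat into each body as positive, Σ m c ΔT = 0:
0.09537×444×(T − 346.8) + 0.6637×1670×(T − 35.53) + 0.193×466×(T − 35.53) = 0
(42.34 + 1108.4 + 89.94) T = 42.34×346.8 + 1108.4×35.53 + 89.94×35.53
T = 57261 / 1240.7 = 46.2 °C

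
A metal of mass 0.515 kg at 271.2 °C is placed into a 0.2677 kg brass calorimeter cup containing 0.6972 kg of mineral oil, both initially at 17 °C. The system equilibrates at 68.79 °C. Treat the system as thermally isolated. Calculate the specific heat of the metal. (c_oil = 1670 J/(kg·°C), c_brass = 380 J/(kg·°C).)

c ≈ 629 J/(kg·°C)

Energy conservation, ΣQ = 0:
0.515×c×(68.79 − 271.2) + 0.6972×1670×(68.79 − 17) + 0.2677×380×(68.79 − 17) = 0
-104.24 c = -65569
c = -65569/-104.24 ≈ 629 J/(kg·°C)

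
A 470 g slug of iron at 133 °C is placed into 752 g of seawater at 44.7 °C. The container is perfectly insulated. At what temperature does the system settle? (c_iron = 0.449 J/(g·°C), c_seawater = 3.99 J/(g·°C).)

T_f ≈ 50.5 °C

T_f is the heat-capacity-weighted average of the initial temperatures:
T_f = (211.03·133 + 3000.5·44.7) / (211.03 + 3000.5)
    = 162188 / 3211.5 ≈ 50.50 °C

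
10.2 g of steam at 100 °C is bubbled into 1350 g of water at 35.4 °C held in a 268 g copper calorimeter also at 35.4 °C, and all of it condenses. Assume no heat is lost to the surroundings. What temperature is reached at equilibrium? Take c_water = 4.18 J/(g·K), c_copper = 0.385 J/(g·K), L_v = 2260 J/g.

T_f ≈ 39.9 °C

Taking heat into each body as positive, Σ m c ΔT = 0:
condense steam: −10.2·2260 = −23052; condensate cools 100→T: 10.2·4.18·(T − 100) = 42.64(T − 100); original water: 5643(T − 35.4); cup: 103.18(T − 35.4)
5788.8 T = 23052 + 4263.6 + 203415 = 230730
T ≈ 39.86 °C — below 100 °C, confirming all the steam condensed.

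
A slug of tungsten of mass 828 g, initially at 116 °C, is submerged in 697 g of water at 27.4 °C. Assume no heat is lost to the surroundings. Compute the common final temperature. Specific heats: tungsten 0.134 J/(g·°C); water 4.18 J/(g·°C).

Heat gained plus heat lost sum to zero:
828·0.134·(T − 116) + 697·4.18·(T − 27.4) = 0
110.95(T − 116) + 2913.5(T − 27.4) = 0
(110.95 + 2913.5) T = 110.95·116 + 2913.5·27.4
T = 92699/3024.4 ≈ 30.65 °C

T_f ≈ 30.7 °C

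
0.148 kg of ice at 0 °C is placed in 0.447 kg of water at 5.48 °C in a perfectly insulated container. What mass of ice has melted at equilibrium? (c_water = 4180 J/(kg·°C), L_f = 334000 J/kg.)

m_melted ≈ 0.0307 kg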